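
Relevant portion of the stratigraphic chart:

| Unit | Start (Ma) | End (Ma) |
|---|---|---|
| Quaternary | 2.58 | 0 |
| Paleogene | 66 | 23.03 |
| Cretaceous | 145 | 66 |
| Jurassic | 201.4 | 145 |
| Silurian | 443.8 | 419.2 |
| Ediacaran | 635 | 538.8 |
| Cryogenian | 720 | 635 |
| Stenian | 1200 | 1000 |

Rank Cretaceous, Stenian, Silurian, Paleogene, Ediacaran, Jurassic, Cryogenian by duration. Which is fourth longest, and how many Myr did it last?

Cretaceous, 79 million years

Start − end for each: Cretaceous 145 − 66 = 79; Stenian 1200 − 1000 = 200; Silurian 443.8 − 419.2 = 24.6; Paleogene 66 − 23.03 = 42.97; Ediacaran 635 − 538.8 = 96.2; Jurassic 201.4 − 145 = 56.4; Cryogenian 720 − 635 = 85.
Ranking these from longest: Stenian > Ediacaran > Cryogenian > Cretaceous > Jurassic > Paleogene > Silurian.
Position 4 in that ranking is Cretaceous, which lasted 79 Myr.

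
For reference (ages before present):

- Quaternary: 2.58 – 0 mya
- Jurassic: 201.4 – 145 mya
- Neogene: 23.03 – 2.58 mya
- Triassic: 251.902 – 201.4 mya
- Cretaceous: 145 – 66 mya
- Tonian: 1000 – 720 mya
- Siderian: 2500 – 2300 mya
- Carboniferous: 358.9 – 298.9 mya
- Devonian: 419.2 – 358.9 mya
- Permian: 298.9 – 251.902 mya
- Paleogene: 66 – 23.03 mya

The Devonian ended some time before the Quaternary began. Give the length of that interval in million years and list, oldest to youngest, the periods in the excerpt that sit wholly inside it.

356.32 million years; Carboniferous, Permian, Triassic, Jurassic, Cretaceous, Paleogene, Neogene

End of Devonian = 358.9 Ma; start of Quaternary = 2.58 Ma.
Gap = 358.9 − 2.58 = 356.32 Myr.
Periods wholly inside 358.9–2.58 Ma: Carboniferous (358.9–298.9), Permian (298.9–251.902), Triassic (251.902–201.4), Jurassic (201.4–145), Cretaceous (145–66), Paleogene (66–23.03), Neogene (23.03–2.58).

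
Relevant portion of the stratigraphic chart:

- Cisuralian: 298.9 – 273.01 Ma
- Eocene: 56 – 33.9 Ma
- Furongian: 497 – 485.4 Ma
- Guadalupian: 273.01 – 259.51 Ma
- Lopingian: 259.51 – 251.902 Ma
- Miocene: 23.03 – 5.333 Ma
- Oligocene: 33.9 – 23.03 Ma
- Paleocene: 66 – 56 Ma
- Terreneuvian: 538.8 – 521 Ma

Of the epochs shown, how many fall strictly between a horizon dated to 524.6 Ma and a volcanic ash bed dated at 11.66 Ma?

7

524.6 Ma sits inside the Terreneuvian (538.8–521) and 11.66 Ma inside the Miocene (23.03–5.333); neither of those is wholly between the two dates.
The listed epochs lying completely between them are Furongian, Cisuralian, Guadalupian, Lopingian, Paleocene, Eocene, Oligocene — 7 in all.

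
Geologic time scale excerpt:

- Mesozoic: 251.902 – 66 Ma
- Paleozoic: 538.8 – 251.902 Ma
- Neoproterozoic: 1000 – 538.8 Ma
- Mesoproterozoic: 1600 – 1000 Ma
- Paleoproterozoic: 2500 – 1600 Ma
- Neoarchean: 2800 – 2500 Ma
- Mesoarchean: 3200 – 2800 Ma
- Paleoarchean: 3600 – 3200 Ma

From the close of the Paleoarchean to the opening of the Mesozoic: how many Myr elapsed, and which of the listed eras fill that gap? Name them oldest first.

The Paleoarchean closes at 3200 Ma and the Mesozoic opens at 251.902 Ma, so the interval is 3200 − 251.902 = 2948.098 Myr.
An era fits inside if it starts at or after 3200 Ma and ends at or before 251.902 Ma; oldest first that gives Mesoarchean, Neoarchean, Paleoproterozoic, Mesoproterozoic, Neoproterozoic, Paleozoic.

2948.098 million years; Mesoarchean, Neoarchean, Paleoproterozoic, Mesoproterozoic, Neoproterozoic, Paleozoic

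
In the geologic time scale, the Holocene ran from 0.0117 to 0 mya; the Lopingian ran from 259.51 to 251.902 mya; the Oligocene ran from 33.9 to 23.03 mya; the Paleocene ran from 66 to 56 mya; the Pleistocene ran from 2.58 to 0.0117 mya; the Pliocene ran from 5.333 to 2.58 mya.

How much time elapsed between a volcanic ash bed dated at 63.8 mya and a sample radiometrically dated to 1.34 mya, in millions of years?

62.46 million years

63.8 − 1.34 = 62.46 million years.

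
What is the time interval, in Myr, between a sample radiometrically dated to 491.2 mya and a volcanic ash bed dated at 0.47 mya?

490.73 million years

491.2 − 0.47 = 490.73 million years.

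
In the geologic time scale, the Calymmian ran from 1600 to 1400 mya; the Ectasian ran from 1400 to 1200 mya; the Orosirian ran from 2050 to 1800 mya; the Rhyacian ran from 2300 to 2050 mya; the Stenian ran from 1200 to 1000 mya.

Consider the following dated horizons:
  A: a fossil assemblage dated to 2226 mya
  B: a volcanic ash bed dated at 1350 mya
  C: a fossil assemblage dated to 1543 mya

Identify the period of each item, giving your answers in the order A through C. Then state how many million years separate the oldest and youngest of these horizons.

A: 2226 Ma lies in 2300–2050 Ma, so Rhyacian.
B: 1350 Ma lies in 1400–1200 Ma, so Ectasian.
C: 1543 Ma lies in 1600–1400 Ma, so Calymmian.
Oldest = 2226 Ma, youngest = 1350 Ma → span 876 Myr.

A — Rhyacian; B — Ectasian; C — Calymmian; span 876 million years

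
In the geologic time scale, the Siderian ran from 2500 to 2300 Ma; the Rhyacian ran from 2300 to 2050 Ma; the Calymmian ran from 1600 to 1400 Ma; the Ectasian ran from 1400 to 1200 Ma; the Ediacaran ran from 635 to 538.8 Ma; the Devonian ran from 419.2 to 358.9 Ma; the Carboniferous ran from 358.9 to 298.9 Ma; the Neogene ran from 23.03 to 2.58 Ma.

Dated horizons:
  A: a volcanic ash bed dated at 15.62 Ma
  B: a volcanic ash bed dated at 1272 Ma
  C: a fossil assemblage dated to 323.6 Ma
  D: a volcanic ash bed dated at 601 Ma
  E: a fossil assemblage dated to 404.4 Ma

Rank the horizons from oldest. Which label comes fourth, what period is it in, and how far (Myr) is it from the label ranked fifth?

Sorted oldest-first by Ma: B (1272), D (601), E (404.4), C (323.6), A (15.62).
The fourth oldest is C at 323.6 Ma, which lies in 358.9–298.9 Ma: the Carboniferous.
The fifth oldest is A at 15.62 Ma; separation = |323.6 − 15.62| = 307.98 Myr.

C, in the Carboniferous; 307.98 million years to A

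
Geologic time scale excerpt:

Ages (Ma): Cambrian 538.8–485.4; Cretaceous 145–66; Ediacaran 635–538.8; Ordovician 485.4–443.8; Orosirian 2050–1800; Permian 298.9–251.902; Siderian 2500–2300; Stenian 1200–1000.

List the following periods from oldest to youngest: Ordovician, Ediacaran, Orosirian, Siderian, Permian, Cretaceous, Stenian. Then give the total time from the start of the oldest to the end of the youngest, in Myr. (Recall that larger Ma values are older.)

Siderian → Orosirian → Stenian → Ediacaran → Ordovician → Permian → Cretaceous; total span 2434 Myr

From the excerpt: Ordovician 485.4–443.8; Ediacaran 635–538.8; Orosirian 2050–1800; Siderian 2500–2300; Permian 298.9–251.902; Cretaceous 145–66; Stenian 1200–1000 (Ma).
Larger Ma is earlier, so the oldest is Siderian and the youngest is Cretaceous; oldest to youngest: Siderian, Orosirian, Stenian, Ediacaran, Ordovician, Permian, Cretaceous.
Oldest start 2500 minus youngest end 66 gives 2434 Myr overall.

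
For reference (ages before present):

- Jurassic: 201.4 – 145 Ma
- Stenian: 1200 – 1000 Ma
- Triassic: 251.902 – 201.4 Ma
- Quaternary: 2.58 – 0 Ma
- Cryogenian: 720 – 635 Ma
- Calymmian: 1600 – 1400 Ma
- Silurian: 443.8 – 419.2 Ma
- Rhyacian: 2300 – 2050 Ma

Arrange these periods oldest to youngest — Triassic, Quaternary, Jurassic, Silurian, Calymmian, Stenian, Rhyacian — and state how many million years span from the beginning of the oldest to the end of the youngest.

From the excerpt: Triassic 251.902–201.4; Quaternary 2.58–0; Jurassic 201.4–145; Silurian 443.8–419.2; Calymmian 1600–1400; Stenian 1200–1000; Rhyacian 2300–2050 (Ma).
Larger Ma is earlier, so the oldest is Rhyacian and the youngest is Quaternary; oldest to youngest: Rhyacian, Calymmian, Stenian, Silurian, Triassic, Jurassic, Quaternary.
Oldest start 2300 minus youngest end 0 gives 2300 Myr overall.

Rhyacian, Calymmian, Stenian, Silurian, Triassic, Jurassic, Quaternary; total span 2300 Myr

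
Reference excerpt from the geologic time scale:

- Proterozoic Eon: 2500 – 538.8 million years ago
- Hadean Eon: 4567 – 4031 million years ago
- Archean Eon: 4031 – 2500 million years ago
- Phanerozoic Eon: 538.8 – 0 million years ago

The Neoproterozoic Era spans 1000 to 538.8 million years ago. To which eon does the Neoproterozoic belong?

Proterozoic

The Neoproterozoic (1000–538.8 Ma) lies entirely within 2500–538.8 Ma, the Proterozoic Eon.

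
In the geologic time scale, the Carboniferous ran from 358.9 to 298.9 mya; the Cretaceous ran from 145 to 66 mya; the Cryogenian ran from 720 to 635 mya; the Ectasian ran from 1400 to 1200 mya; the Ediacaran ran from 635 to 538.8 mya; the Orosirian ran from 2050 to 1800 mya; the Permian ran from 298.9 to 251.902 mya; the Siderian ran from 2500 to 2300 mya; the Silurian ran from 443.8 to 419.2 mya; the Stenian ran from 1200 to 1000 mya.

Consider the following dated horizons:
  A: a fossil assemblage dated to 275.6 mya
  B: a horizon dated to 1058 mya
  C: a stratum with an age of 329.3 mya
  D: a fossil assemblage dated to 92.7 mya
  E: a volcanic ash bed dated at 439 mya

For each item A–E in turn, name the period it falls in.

A — Permian; B — Stenian; C — Carboniferous; D — Cretaceous; E — Silurian

Match each age against the start–end ranges in the excerpt: A = 275.6 Ma → Permian (298.9–251.902); B = 1058 Ma → Stenian (1200–1000); C = 329.3 Ma → Carboniferous (358.9–298.9); D = 92.7 Ma → Cretaceous (145–66); E = 439 Ma → Silurian (443.8–419.2).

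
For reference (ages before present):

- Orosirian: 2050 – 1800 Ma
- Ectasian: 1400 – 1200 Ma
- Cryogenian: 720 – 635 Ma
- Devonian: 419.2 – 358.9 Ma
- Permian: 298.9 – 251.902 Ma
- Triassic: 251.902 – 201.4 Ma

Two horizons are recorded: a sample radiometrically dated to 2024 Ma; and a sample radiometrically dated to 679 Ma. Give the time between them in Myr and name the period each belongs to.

1345 million years apart; the first in the Orosirian, the second in the Cryogenian

Elapsed time: 2024 − 679 = 1345 Myr.
2024 Ma lies within 2050–1800 Ma: Orosirian.
679 Ma lies within 720–635 Ma: Cryogenian.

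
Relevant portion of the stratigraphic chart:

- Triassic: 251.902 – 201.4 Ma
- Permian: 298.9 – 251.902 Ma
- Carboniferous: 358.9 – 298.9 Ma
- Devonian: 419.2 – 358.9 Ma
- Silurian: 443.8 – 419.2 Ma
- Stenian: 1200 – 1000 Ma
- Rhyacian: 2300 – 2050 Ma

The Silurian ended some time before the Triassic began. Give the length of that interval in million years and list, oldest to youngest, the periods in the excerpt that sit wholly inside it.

167.298 million years; Devonian, Carboniferous, Permian

End of Silurian = 419.2 Ma; start of Triassic = 251.902 Ma.
Gap = 419.2 − 251.902 = 167.298 Myr.
Periods wholly inside 419.2–251.902 Ma: Devonian (419.2–358.9), Carboniferous (358.9–298.9), Permian (298.9–251.902).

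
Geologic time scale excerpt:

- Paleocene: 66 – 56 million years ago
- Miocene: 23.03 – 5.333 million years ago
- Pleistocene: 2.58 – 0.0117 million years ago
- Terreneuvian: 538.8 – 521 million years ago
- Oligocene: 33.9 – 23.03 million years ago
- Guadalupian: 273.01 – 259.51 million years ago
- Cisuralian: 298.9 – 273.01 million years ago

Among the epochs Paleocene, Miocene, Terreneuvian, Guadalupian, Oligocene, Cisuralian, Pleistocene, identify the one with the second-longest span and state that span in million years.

Durations: Paleocene 10; Miocene 17.697; Terreneuvian 17.8; Guadalupian 13.5; Oligocene 10.87; Cisuralian 25.89; Pleistocene 2.5683 Myr.
Sorted longest-first: Cisuralian (25.89), Terreneuvian (17.8), Miocene (17.697), Guadalupian (13.5), Oligocene (10.87), Paleocene (10), Pleistocene (2.5683).
The second longest is Terreneuvian at 17.8 Myr.

Terreneuvian, 17.8 million years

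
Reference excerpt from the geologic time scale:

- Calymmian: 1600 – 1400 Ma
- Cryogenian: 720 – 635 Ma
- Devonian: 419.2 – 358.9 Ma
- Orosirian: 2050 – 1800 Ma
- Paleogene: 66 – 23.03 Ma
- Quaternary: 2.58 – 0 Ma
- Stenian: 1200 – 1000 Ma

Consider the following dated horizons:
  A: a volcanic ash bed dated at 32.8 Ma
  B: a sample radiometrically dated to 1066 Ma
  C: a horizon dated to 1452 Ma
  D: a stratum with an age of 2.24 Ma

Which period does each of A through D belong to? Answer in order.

A: 32.8 Ma lies in 66–23.03 Ma, so Paleogene.
B: 1066 Ma lies in 1200–1000 Ma, so Stenian.
C: 1452 Ma lies in 1600–1400 Ma, so Calymmian.
D: 2.24 Ma lies in 2.58–0 Ma, so Quaternary.

A — Paleogene; B — Stenian; C — Calymmian; D — Quaternary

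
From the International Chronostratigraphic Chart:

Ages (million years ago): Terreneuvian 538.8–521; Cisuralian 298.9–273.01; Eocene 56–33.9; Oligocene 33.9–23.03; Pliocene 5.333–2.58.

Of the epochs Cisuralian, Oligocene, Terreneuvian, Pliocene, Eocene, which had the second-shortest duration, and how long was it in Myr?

Start − end for each: Cisuralian 298.9 − 273.01 = 25.89; Oligocene 33.9 − 23.03 = 10.87; Terreneuvian 538.8 − 521 = 17.8; Pliocene 5.333 − 2.58 = 2.753; Eocene 56 − 33.9 = 22.1.
Ranking these from shortest: Pliocene < Oligocene < Terreneuvian < Eocene < Cisuralian.
Position 2 in that ranking is Oligocene, which lasted 10.87 Myr.

Oligocene, 10.87 million years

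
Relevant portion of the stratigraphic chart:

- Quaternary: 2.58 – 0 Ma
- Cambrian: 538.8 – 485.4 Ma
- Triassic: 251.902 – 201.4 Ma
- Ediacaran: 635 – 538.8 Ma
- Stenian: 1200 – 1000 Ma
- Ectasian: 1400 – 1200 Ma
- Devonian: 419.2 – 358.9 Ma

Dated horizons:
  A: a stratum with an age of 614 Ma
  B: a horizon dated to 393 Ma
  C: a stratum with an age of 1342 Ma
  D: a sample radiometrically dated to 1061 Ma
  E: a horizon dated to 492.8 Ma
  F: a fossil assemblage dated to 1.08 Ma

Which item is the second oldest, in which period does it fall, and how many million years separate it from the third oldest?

Larger Ma means older, so oldest first: C 1342 > D 1061 > A 614 > E 492.8 > B 393 > F 1.08.
Counting 2 along gives D (1061 Ma); the excerpt puts that inside the Stenian, 1200–1000 Ma.
Next in line is A (614 Ma), and 1061 − 614 = 447 Myr.

D, in the Stenian; 447 million years to A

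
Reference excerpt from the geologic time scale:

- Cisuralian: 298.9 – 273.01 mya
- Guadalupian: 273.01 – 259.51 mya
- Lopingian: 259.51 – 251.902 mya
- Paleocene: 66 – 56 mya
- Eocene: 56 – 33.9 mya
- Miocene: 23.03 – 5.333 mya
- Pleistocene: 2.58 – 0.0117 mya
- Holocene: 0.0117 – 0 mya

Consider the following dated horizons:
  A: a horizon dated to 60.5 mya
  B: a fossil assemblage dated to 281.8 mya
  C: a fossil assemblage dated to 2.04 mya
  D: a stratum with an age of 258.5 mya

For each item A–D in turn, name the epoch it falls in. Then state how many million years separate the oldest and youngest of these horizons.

A — Paleocene; B — Cisuralian; C — Pleistocene; D — Lopingian; span 279.76 million years

A: 60.5 Ma lies in 66–56 Ma, so Paleocene.
B: 281.8 Ma lies in 298.9–273.01 Ma, so Cisuralian.
C: 2.04 Ma lies in 2.58–0.0117 Ma, so Pleistocene.
D: 258.5 Ma lies in 259.51–251.902 Ma, so Lopingian.
Oldest = 281.8 Ma, youngest = 2.04 Ma → span 279.76 Myr.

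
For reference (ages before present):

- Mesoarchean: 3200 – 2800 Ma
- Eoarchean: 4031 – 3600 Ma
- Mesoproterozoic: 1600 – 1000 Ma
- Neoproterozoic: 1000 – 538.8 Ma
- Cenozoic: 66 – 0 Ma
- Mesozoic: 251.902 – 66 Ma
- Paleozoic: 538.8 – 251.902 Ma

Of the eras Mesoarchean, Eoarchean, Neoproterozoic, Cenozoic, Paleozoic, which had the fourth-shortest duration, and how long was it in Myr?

Eoarchean, 431 million years

Durations: Mesoarchean 400; Eoarchean 431; Neoproterozoic 461.2; Cenozoic 66; Paleozoic 286.898 Myr.
Sorted shortest-first: Cenozoic (66), Paleozoic (286.898), Mesoarchean (400), Eoarchean (431), Neoproterozoic (461.2).
The fourth shortest is Eoarchean at 431 Myr.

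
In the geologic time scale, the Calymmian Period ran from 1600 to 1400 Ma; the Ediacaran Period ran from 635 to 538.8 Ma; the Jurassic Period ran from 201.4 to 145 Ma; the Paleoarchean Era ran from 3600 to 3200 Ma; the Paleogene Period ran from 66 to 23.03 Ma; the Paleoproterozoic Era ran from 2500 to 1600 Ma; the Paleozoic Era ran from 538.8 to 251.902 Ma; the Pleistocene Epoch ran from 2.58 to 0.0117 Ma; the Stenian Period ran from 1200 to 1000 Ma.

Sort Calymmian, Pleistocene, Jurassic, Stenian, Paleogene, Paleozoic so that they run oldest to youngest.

Sorting by start age (descending Ma, since larger Ma = older): Calymmian began 1600, Stenian began 1200, Paleozoic began 538.8, Jurassic began 201.4, Paleogene began 66, Pleistocene began 2.58.

Calymmian, Stenian, Paleozoic, Jurassic, Paleogene, Pleistocene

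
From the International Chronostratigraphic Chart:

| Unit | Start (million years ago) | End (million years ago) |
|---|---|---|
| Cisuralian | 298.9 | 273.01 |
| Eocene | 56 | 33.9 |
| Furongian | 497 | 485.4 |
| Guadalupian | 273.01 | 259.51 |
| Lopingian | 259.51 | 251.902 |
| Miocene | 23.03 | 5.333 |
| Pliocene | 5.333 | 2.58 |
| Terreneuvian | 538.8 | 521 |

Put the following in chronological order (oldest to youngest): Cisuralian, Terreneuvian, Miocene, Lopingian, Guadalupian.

The oldest of these is Terreneuvian (starts 538.8 Ma) and the youngest is Miocene (ends 5.333 Ma).
In between, by decreasing start age: Cisuralian (298.9), Guadalupian (273.01), Lopingian (259.51).

Terreneuvian, then Cisuralian, then Guadalupian, then Lopingian, then Miocene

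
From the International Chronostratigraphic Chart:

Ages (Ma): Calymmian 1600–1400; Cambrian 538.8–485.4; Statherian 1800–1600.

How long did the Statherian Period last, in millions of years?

1800 − 1600 = 200 million years.

200 million years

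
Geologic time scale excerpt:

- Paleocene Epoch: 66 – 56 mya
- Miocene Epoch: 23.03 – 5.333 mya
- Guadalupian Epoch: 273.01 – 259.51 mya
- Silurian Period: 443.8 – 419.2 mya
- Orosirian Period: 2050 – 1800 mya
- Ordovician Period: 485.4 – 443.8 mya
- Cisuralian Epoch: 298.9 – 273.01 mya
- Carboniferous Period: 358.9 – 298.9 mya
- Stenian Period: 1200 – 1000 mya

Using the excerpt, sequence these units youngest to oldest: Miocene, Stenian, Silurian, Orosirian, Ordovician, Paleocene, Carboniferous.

Miocene, Paleocene, Carboniferous, Silurian, Ordovician, Stenian, Orosirian

The oldest of these is Orosirian (starts 2050 Ma) and the youngest is Miocene (ends 5.333 Ma).
In between, by decreasing start age: Stenian (1200), Ordovician (485.4), Silurian (443.8), Carboniferous (358.9), Paleocene (66).
Listing youngest first means reversing that sequence.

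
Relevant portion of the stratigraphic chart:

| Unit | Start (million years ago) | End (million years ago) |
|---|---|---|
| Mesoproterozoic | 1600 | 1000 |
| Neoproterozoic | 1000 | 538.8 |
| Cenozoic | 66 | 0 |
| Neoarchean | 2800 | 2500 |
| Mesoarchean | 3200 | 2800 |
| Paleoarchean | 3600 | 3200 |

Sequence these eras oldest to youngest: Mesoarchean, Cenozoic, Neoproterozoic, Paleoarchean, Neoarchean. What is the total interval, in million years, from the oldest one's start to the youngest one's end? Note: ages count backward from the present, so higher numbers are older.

Start ages (Ma): Paleoarchean 3600, Mesoarchean 3200, Neoarchean 2800, Neoproterozoic 1000, Cenozoic 66.
Ordered oldest to youngest: Paleoarchean, Mesoarchean, Neoarchean, Neoproterozoic, Cenozoic.
Span = 3600 − 0 = 3600 Myr.

Paleoarchean, Mesoarchean, Neoarchean, Neoproterozoic, Cenozoic; total span 3600 Myr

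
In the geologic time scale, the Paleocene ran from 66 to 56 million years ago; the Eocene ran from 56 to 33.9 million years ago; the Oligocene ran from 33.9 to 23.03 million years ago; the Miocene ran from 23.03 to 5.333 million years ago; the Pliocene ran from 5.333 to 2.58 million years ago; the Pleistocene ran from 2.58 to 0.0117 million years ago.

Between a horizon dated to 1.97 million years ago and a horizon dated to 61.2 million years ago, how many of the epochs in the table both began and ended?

The older date is 61.2 Ma and the younger is 1.97 Ma.
Epochs with start < 61.2 and end > 1.97 Ma: Eocene (56–33.9), Oligocene (33.9–23.03), Miocene (23.03–5.333), Pliocene (5.333–2.58).
That is 4 complete epochs.

4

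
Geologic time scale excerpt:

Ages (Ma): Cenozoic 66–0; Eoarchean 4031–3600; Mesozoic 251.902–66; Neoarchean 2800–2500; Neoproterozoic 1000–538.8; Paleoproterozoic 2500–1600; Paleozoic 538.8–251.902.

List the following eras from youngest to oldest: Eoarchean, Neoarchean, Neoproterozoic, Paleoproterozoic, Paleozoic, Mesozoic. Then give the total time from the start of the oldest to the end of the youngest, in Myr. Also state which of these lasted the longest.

Mesozoic → Paleozoic → Neoproterozoic → Paleoproterozoic → Neoarchean → Eoarchean; total span 3965 Myr; longest is Paleoproterozoic

From the excerpt: Eoarchean 4031–3600; Neoarchean 2800–2500; Neoproterozoic 1000–538.8; Paleoproterozoic 2500–1600; Paleozoic 538.8–251.902; Mesozoic 251.902–66 (Ma).
Larger Ma is earlier, so the oldest is Eoarchean and the youngest is Mesozoic; youngest to oldest: Mesozoic, Paleozoic, Neoproterozoic, Paleoproterozoic, Neoarchean, Eoarchean.
Oldest start 4031 minus youngest end 66 gives 3965 Myr overall.
Individual lengths (start − end): Paleozoic 286.898; Mesozoic 185.902; Paleoproterozoic 900; Neoarchean 300; Eoarchean 431; Neoproterozoic 461.2. The largest is Paleoproterozoic at 900 Myr.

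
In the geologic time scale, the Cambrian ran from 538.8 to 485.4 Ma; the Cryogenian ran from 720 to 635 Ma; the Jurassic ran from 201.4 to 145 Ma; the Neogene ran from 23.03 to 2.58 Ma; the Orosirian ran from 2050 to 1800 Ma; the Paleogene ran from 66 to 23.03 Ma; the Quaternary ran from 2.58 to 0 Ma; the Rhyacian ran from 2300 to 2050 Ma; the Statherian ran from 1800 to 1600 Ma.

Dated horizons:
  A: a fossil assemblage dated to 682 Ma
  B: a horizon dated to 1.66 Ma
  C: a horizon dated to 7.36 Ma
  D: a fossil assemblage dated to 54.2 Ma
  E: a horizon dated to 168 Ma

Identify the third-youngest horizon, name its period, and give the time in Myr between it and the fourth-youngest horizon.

D, in the Paleogene; 113.8 million years to E

Smaller Ma means younger, so youngest first: B 1.66 < C 7.36 < D 54.2 < E 168 < A 682.
Counting 3 along gives D (54.2 Ma); the excerpt puts that inside the Paleogene, 66–23.03 Ma.
Next in line is E (168 Ma), and 168 − 54.2 = 113.8 Myr.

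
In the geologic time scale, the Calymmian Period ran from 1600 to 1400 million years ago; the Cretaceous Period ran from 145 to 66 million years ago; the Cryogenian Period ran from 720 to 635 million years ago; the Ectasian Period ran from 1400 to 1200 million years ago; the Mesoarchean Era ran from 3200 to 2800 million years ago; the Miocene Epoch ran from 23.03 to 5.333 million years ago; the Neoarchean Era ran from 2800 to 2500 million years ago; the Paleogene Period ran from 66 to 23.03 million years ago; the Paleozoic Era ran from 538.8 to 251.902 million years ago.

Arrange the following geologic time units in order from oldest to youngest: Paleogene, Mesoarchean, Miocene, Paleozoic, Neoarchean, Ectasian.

Mesoarchean → Neoarchean → Ectasian → Paleozoic → Paleogene → Miocene

The oldest of these is Mesoarchean (starts 3200 Ma) and the youngest is Miocene (ends 5.333 Ma).
In between, by decreasing start age: Neoarchean (2800), Ectasian (1400), Paleozoic (538.8), Paleogene (66).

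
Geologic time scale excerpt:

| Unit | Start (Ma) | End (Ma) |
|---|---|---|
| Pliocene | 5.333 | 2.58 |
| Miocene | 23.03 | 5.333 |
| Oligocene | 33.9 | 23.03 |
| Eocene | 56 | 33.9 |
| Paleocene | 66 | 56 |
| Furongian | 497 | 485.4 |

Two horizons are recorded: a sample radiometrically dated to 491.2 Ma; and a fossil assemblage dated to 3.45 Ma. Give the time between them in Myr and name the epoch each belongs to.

487.75 million years apart; the first in the Furongian, the second in the Pliocene

Elapsed time: 491.2 − 3.45 = 487.75 Myr.
491.2 Ma lies within 497–485.4 Ma: Furongian.
3.45 Ma lies within 5.333–2.58 Ma: Pliocene.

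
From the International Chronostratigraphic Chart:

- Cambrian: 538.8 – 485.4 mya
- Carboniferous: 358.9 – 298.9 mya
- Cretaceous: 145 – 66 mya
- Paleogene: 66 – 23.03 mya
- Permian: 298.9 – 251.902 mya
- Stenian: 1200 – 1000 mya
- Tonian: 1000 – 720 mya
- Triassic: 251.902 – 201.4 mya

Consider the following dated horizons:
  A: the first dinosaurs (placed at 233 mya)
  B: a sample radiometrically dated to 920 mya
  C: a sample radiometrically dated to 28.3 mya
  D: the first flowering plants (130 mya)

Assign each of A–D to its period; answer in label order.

A — Triassic; B — Tonian; C — Paleogene; D — Cretaceous

Match each age against the start–end ranges in the excerpt: A = 233 Ma → Triassic (251.902–201.4); B = 920 Ma → Tonian (1000–720); C = 28.3 Ma → Paleogene (66–23.03); D = 130 Ma → Cretaceous (145–66).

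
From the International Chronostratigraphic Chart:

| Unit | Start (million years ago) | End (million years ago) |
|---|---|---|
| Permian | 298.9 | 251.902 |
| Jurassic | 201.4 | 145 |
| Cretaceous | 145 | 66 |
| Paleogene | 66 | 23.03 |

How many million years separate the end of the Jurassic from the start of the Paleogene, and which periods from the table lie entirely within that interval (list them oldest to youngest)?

The Jurassic closes at 145 Ma and the Paleogene opens at 66 Ma, so the interval is 145 − 66 = 79 Myr.
A period fits inside if it starts at or after 145 Ma and ends at or before 66 Ma; oldest first that gives Cretaceous.

79 million years; Cretaceous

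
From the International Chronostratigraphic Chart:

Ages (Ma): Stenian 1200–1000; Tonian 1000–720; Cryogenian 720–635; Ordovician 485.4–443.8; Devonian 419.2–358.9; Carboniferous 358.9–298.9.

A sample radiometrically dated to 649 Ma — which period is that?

649 Ma lies between 720 and 635 Ma, so it falls in the Cryogenian.

Cryogenian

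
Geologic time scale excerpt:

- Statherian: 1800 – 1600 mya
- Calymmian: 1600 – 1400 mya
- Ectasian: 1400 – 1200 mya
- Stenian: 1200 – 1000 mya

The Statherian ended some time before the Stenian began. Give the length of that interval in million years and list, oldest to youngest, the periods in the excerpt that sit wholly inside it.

400 million years; Calymmian, Ectasian

End of Statherian = 1600 Ma; start of Stenian = 1200 Ma.
Gap = 1600 − 1200 = 400 Myr.
Periods wholly inside 1600–1200 Ma: Calymmian (1600–1400), Ectasian (1400–1200).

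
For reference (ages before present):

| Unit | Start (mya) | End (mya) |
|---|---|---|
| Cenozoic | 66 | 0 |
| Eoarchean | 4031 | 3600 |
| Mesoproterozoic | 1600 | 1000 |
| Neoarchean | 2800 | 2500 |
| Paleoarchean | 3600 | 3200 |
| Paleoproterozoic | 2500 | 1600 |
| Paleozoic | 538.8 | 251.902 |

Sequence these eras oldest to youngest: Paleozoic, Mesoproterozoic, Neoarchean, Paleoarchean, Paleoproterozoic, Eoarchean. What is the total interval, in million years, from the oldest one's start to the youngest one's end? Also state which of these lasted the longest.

Eoarchean, Paleoarchean, Neoarchean, Paleoproterozoic, Mesoproterozoic, Paleozoic; total span 3779.098 Myr; longest is Paleoproterozoic

Start ages (Ma): Eoarchean 4031, Paleoarchean 3600, Neoarchean 2800, Paleoproterozoic 2500, Mesoproterozoic 1600, Paleozoic 538.8.
Ordered oldest to youngest: Eoarchean, Paleoarchean, Neoarchean, Paleoproterozoic, Mesoproterozoic, Paleozoic.
Span = 4031 − 251.902 = 3779.098 Myr.
Durations: Paleoarchean 400, Mesoproterozoic 600, Paleozoic 286.898, Neoarchean 300, Paleoproterozoic 900, Eoarchean 431 → longest is Paleoproterozoic (900 Myr).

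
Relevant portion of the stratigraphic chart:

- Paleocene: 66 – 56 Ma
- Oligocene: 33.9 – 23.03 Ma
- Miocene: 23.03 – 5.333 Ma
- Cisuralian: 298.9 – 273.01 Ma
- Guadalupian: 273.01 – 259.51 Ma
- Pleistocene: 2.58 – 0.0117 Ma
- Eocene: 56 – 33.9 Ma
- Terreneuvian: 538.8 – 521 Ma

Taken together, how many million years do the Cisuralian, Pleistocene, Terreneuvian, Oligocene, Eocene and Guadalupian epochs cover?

92.7283 million years

Duration is start − end for each: (298.9 − 273.01) + (2.58 − 0.0117) + (538.8 − 521) + (33.9 − 23.03) + (56 − 33.9) + (273.01 − 259.51).
That is 25.89 + 2.5683 + 17.8 + 10.87 + 22.1 + 13.5, which totals 92.7283 million years.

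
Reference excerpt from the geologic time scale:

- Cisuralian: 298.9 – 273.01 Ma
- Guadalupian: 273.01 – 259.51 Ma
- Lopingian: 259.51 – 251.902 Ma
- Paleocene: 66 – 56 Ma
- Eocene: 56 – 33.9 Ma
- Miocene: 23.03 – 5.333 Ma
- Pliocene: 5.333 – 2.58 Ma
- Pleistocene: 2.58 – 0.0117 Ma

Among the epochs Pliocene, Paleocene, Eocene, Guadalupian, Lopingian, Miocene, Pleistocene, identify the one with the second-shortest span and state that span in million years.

Pliocene, 2.753 million years

Start − end for each: Pliocene 5.333 − 2.58 = 2.753; Paleocene 66 − 56 = 10; Eocene 56 − 33.9 = 22.1; Guadalupian 273.01 − 259.51 = 13.5; Lopingian 259.51 − 251.902 = 7.608; Miocene 23.03 − 5.333 = 17.697; Pleistocene 2.58 − 0.0117 = 2.5683.
Ranking these from shortest: Pleistocene < Pliocene < Lopingian < Paleocene < Guadalupian < Miocene < Eocene.
Position 2 in that ranking is Pliocene, which lasted 2.753 Myr.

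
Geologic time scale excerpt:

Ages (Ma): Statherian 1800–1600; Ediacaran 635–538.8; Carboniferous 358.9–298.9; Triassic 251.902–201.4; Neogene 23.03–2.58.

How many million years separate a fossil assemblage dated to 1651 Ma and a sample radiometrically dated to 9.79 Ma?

1651 − 9.79 = 1641.21 million years.

1641.21 million years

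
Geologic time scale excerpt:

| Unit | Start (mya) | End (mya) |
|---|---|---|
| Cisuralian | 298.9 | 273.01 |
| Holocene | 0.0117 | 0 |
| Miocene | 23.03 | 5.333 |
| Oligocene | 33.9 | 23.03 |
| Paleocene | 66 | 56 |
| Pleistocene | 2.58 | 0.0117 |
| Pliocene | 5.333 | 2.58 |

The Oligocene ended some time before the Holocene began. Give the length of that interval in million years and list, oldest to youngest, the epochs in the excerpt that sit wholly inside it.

End of Oligocene = 23.03 Ma; start of Holocene = 0.0117 Ma.
Gap = 23.03 − 0.0117 = 23.0183 Myr.
Epochs wholly inside 23.03–0.0117 Ma: Miocene (23.03–5.333), Pliocene (5.333–2.58), Pleistocene (2.58–0.0117).

23.0183 million years; Miocene, Pliocene, Pleistocene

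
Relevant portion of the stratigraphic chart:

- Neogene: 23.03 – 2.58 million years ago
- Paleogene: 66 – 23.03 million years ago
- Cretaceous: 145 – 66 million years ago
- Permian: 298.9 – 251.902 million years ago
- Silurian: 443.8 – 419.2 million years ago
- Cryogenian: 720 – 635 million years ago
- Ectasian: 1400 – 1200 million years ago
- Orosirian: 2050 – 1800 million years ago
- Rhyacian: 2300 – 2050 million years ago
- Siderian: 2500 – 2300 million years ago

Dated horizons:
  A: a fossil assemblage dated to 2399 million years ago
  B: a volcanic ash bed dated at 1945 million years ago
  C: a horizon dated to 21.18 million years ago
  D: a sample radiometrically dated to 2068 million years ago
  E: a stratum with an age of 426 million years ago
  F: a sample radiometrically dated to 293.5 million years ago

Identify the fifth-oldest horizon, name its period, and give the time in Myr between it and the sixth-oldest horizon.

F, in the Permian; 272.32 million years to C

Sorted oldest-first by Ma: A (2399), D (2068), B (1945), E (426), F (293.5), C (21.18).
The fifth oldest is F at 293.5 Ma, which lies in 298.9–251.902 Ma: the Permian.
The sixth oldest is C at 21.18 Ma; separation = |293.5 − 21.18| = 272.32 Myr.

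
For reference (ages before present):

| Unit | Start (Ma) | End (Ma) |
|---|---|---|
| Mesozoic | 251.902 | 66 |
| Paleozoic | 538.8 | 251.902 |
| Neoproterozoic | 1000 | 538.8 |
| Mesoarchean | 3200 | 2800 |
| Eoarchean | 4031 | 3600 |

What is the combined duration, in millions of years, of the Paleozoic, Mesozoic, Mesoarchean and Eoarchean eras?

Duration is start − end for each: (538.8 − 251.902) + (251.902 − 66) + (3200 − 2800) + (4031 − 3600).
That is 286.898 + 185.902 + 400 + 431, which totals 1303.8 million years.

1303.8 million years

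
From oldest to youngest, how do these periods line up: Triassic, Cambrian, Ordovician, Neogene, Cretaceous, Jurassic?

Group by era (each group listed oldest first) — Paleozoic: Cambrian, Ordovician; Mesozoic: Triassic, Jurassic, Cretaceous; Cenozoic: Neogene. The eras run Paleozoic → Mesozoic → Cenozoic. Concatenating the groups in that era order gives oldest to youngest directly.

Cambrian, Ordovician, Triassic, Jurassic, Cretaceous, Neogene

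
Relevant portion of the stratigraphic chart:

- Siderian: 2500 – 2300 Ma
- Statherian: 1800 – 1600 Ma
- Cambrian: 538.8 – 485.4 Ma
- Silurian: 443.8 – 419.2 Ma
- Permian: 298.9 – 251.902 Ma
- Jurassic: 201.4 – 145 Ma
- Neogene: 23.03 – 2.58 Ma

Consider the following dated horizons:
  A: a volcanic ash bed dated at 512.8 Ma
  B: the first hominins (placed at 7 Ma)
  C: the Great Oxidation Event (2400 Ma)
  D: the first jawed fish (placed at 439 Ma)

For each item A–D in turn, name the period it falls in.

A — Cambrian; B — Neogene; C — Siderian; D — Silurian

A: 512.8 Ma lies in 538.8–485.4 Ma, so Cambrian.
B: 7 Ma lies in 23.03–2.58 Ma, so Neogene.
C: 2400 Ma lies in 2500–2300 Ma, so Siderian.
D: 439 Ma lies in 443.8–419.2 Ma, so Silurian.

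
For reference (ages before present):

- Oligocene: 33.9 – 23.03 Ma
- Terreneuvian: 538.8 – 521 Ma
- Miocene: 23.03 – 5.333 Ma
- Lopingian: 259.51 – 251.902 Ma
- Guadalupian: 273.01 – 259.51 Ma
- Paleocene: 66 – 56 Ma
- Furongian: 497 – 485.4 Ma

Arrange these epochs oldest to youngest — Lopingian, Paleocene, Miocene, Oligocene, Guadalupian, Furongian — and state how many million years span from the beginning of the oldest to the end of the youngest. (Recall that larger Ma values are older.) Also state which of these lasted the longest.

Furongian, Guadalupian, Lopingian, Paleocene, Oligocene, Miocene; total span 491.667 Myr; longest is Miocene

Start ages (Ma): Furongian 497, Guadalupian 273.01, Lopingian 259.51, Paleocene 66, Oligocene 33.9, Miocene 23.03.
Ordered oldest to youngest: Furongian, Guadalupian, Lopingian, Paleocene, Oligocene, Miocene.
Span = 497 − 5.333 = 491.667 Myr.
Durations: Lopingian 7.608, Oligocene 10.87, Paleocene 10, Guadalupian 13.5, Furongian 11.6, Miocene 17.697 → longest is Miocene (17.697 Myr).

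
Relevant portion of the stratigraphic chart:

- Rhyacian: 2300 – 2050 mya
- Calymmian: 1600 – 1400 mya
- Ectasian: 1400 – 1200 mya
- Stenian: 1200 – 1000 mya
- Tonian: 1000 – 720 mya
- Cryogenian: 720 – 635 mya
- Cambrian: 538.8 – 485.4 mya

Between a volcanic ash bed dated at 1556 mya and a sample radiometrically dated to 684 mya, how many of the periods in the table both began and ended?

3

1556 Ma sits inside the Calymmian (1600–1400) and 684 Ma inside the Cryogenian (720–635); neither of those is wholly between the two dates.
The listed periods lying completely between them are Ectasian, Stenian, Tonian — 3 in all.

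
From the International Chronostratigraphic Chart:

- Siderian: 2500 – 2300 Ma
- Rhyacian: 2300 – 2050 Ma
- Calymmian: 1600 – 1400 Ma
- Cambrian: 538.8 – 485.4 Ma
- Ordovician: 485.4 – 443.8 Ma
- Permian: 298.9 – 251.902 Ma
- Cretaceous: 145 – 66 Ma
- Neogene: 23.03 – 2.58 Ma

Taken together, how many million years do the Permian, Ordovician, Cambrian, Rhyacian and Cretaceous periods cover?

Each duration: Permian = 46.998; Ordovician = 41.6; Cambrian = 53.4; Rhyacian = 250; Cretaceous = 79.
Sum: 46.998 + 41.6 + 53.4 + 250 + 79 = 470.998 Myr.

470.998 million years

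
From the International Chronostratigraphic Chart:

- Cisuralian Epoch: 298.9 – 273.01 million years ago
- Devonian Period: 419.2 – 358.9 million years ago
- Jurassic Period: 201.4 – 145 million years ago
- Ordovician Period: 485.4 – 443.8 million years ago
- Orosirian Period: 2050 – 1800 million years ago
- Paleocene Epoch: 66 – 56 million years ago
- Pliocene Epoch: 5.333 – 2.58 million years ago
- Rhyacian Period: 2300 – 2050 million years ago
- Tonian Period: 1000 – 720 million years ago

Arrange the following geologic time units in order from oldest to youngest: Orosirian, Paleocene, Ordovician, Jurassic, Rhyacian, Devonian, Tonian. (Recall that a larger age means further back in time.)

Rhyacian → Orosirian → Tonian → Ordovician → Devonian → Jurassic → Paleocene

Sorting by start age (descending Ma, since larger Ma = older): Rhyacian began 2300, Orosirian began 2050, Tonian began 1000, Ordovician began 485.4, Devonian began 419.2, Jurassic began 201.4, Paleocene began 66.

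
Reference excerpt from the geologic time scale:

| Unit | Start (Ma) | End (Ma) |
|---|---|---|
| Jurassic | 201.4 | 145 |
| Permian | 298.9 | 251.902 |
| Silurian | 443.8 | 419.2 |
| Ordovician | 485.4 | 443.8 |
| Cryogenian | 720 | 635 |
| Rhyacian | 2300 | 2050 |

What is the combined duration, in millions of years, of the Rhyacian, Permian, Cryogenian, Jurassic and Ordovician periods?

Each duration: Rhyacian = 250; Permian = 46.998; Cryogenian = 85; Jurassic = 56.4; Ordovician = 41.6.
Sum: 250 + 46.998 + 85 + 56.4 + 41.6 = 479.998 Myr.

479.998 million years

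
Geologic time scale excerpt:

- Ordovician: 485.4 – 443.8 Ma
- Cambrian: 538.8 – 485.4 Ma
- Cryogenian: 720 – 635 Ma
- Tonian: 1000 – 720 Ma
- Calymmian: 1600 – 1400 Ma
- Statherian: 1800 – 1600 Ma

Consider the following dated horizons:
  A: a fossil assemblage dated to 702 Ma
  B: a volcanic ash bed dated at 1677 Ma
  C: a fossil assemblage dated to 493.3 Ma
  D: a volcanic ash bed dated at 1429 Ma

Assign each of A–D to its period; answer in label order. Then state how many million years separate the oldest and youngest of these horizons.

Match each age against the start–end ranges in the excerpt: A = 702 Ma → Cryogenian (720–635); B = 1677 Ma → Statherian (1800–1600); C = 493.3 Ma → Cambrian (538.8–485.4); D = 1429 Ma → Calymmian (1600–1400).
The largest age is 1677 Ma and the smallest is 493.3 Ma; their difference is 1183.7 Myr.

A — Cryogenian; B — Statherian; C — Cambrian; D — Calymmian; span 1183.7 million years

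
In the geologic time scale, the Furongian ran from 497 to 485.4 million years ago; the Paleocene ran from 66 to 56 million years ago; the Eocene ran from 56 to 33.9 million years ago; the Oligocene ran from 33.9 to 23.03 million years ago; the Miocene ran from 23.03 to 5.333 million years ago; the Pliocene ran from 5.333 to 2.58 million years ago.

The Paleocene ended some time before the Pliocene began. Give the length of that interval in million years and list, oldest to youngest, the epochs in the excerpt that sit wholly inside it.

50.667 million years; Eocene, Oligocene, Miocene

End of Paleocene = 56 Ma; start of Pliocene = 5.333 Ma.
Gap = 56 − 5.333 = 50.667 Myr.
Epochs wholly inside 56–5.333 Ma: Eocene (56–33.9), Oligocene (33.9–23.03), Miocene (23.03–5.333).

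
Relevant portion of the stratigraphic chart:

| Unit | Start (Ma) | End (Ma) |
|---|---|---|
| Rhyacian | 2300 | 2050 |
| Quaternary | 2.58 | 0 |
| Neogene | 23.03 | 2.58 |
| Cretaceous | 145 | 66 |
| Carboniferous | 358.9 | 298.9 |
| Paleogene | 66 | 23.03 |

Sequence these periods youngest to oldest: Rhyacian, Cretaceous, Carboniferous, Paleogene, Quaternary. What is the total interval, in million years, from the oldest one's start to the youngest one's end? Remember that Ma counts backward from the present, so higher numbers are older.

Quaternary, Paleogene, Cretaceous, Carboniferous, Rhyacian; total span 2300 Myr

Start ages (Ma): Rhyacian 2300, Carboniferous 358.9, Cretaceous 145, Paleogene 66, Quaternary 2.58.
Ordered youngest to oldest: Quaternary, Paleogene, Cretaceous, Carboniferous, Rhyacian.
Span = 2300 − 0 = 2300 Myr.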